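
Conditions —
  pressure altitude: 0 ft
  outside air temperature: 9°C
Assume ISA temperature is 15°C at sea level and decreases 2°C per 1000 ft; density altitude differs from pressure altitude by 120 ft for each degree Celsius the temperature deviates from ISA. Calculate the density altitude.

ISA temperature at 0 ft = 15 − 2 × (0/1000) = 15°C.
ISA deviation = 9 − 15 = -6°C.
Density altitude = 0 + 120 × (-6) = 0 + (-720) = -720 ft.

-720 ft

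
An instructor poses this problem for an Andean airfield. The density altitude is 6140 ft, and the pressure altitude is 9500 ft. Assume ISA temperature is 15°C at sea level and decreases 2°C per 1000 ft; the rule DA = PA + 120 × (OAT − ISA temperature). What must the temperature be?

-32°C

Density altitude − pressure altitude = 6140 − 9500 = -3360 ft.
At 120 ft/°C that is an ISA deviation of -3360/120 = -28°C.
ISA temperature at 9500 ft = 15 − 2 × (9500/1000) = -4°C.
OAT = ISA + deviation = -4 + (-28) = -32°C.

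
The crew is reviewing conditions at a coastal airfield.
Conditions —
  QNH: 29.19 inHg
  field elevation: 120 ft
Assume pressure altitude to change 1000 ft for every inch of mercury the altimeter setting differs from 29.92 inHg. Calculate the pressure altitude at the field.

Pressure correction = (29.92 − 29.19) × 1000 = +730 ft.
Pressure altitude = 120 + (+730) = 850 ft.

850 ft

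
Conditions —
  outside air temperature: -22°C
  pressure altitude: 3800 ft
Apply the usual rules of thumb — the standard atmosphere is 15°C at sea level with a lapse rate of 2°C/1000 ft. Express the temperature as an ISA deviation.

ISA-29.4°C

ISA temperature at 3800 ft = 15 − 2 × (3800/1000) = 7.4°C.
Deviation = OAT − ISA = -22 − 7.4 = -29.4°C.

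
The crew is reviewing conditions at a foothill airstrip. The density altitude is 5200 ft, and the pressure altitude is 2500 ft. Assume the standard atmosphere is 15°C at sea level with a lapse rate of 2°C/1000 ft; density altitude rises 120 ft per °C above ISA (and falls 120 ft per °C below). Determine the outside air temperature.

32.5°C

Density altitude − pressure altitude = 5200 − 2500 = +2700 ft.
At 120 ft/°C that is an ISA deviation of 2700/120 = +22.5°C.
ISA temperature at 2500 ft = 15 − 2 × (2500/1000) = 10°C.
OAT = ISA + deviation = 10 + (+22.5) = 32.5°C.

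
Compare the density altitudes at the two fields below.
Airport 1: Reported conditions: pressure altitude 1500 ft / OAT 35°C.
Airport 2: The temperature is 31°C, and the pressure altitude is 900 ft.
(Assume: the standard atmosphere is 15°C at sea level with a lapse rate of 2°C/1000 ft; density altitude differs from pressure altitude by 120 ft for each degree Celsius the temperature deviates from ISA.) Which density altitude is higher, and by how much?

Airport 1: ISA temp = 12°C, deviation +23°C, DA = 1500 + 120 × 23 = 4260 ft.
Airport 2: ISA temp = 13.2°C, deviation +17.8°C, DA = 900 + 120 × 17.8 = 3036 ft.
Airport 1 is higher by 4260 − 3036 = 1224 ft.

Airport 1 by 1224 ft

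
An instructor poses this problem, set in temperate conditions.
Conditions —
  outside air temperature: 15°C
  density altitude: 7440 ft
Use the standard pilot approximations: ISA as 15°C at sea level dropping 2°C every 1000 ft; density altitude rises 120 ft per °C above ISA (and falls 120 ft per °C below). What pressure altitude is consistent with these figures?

DA = PA + 120 × (OAT − (15 − 2·PA/1000)) = PA + 120·OAT − 1800 + 0.24·PA = 1.24·PA + 120·OAT − 1800.
So 1.24·PA = 7440 − 120 × 15 + 1800 = 7440.
PA = 7440 / 1.24 = 6000 ft.

6000 ft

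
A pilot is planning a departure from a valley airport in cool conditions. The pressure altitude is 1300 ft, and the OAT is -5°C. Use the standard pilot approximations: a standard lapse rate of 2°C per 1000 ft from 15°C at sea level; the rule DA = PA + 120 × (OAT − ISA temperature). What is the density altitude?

-788 ft

ISA temperature at 1300 ft = 15 − 2 × (1300/1000) = 12.4°C.
ISA deviation = -5 − 12.4 = -17.4°C.
Density altitude = 1300 + 120 × (-17.4) = 1300 + (-2088) = -788 ft.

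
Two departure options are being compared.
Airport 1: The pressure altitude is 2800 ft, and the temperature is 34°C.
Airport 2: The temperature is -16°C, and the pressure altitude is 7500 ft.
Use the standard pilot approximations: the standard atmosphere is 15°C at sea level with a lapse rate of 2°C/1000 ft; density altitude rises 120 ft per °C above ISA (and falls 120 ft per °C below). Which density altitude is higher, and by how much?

Airport 1: ISA temp = 9.4°C, deviation +24.6°C, DA = 2800 + 120 × 24.6 = 5752 ft.
Airport 2: ISA temp = 0°C, deviation -16°C, DA = 7500 + 120 × (-16) = 5580 ft.
Airport 1 is higher by 5752 − 5580 = 172 ft.

Airport 1 by 172 ft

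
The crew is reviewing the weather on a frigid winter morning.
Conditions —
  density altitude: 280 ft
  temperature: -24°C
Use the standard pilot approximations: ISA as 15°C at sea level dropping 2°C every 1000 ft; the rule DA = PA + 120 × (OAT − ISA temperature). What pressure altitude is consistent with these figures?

4000 ft

DA = PA + 120 × (OAT − (15 − 2·PA/1000)) = PA + 120·OAT − 1800 + 0.24·PA = 1.24·PA + 120·OAT − 1800.
So 1.24·PA = 280 − 120 × (-24) + 1800 = 4960.
PA = 4960 / 1.24 = 4000 ft.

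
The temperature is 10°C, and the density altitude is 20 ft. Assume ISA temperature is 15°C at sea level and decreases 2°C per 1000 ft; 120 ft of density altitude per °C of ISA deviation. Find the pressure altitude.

500 ft

DA = PA + 120 × (OAT − (15 − 2·PA/1000)) = PA + 120·OAT − 1800 + 0.24·PA = 1.24·PA + 120·OAT − 1800.
So 1.24·PA = 20 − 120 × 10 + 1800 = 620.
PA = 620 / 1.24 = 500 ft.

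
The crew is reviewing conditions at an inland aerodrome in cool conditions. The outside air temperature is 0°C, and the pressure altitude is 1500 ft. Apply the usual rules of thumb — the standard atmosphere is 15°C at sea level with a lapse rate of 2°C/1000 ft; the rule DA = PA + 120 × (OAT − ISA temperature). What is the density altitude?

ISA temperature at 1500 ft = 15 − 2 × (1500/1000) = 12°C.
ISA deviation = 0 − 12 = -12°C.
Density altitude = 1500 + 120 × (-12) = 1500 + (-1440) = 60 ft.

60 ft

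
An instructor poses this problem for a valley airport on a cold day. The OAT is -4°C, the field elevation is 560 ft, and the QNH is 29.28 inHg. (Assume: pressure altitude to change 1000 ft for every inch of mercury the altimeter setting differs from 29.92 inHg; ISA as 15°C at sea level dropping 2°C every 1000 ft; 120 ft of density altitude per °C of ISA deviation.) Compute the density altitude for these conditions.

Pressure altitude = 560 + (29.92 − 29.28) × 1000 = 560 + (+640) = 1200 ft.
ISA temperature at 1200 ft = 15 − 2 × (1200/1000) = 12.6°C.
ISA deviation = -4 − 12.6 = -16.6°C.
Density altitude = 1200 + 120 × (-16.6) = -792 ft.

-792 ft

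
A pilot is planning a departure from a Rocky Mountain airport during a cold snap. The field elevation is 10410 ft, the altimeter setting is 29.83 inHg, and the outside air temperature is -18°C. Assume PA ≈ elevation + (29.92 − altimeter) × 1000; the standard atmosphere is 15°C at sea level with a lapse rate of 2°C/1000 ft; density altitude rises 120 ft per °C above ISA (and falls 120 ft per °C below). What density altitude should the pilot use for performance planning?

Pressure altitude = 10410 + (29.92 − 29.83) × 1000 = 10410 + (+90) = 10500 ft.
ISA temperature at 10500 ft = 15 − 2 × (10500/1000) = -6°C.
ISA deviation = -18 − (-6) = -12°C.
Density altitude = 10500 + 120 × (-12) = 9060 ft.

9060 ft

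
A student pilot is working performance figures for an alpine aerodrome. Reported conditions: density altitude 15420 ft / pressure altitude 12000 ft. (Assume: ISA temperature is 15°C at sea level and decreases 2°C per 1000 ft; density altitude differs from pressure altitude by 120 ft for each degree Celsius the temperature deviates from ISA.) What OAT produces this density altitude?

19.5°C

Density altitude − pressure altitude = 15420 − 12000 = +3420 ft.
At 120 ft/°C that is an ISA deviation of 3420/120 = +28.5°C.
ISA temperature at 12000 ft = 15 − 2 × (12000/1000) = -9°C.
OAT = ISA + deviation = -9 + (+28.5) = 19.5°C.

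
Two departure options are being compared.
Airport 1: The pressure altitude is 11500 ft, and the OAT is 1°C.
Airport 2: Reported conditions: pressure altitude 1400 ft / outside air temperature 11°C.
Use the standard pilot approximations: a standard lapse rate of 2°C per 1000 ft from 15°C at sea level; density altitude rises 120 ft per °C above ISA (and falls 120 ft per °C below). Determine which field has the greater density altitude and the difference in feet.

Airport 1 by 11324 ft

Airport 1: ISA temp = -8°C, deviation +9°C, DA = 11500 + 120 × 9 = 12580 ft.
Airport 2: ISA temp = 12.2°C, deviation -1.2°C, DA = 1400 + 120 × (-1.2) = 1256 ft.
Airport 1 is higher by 12580 − 1256 = 11324 ft.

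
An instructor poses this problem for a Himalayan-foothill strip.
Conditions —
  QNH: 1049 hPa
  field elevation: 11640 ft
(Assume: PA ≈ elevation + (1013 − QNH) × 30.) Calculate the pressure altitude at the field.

Pressure correction = (1013 − 1049) × 30 = -1080 ft.
Pressure altitude = 11640 + (-1080) = 10560 ft.

10560 ft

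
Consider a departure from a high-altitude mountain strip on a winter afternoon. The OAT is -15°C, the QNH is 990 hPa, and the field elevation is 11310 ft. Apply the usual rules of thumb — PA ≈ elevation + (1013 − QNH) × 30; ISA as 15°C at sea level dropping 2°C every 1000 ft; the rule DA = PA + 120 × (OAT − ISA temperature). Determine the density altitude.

11280 ft

Pressure altitude = 11310 + (1013 − 990) × 30 = 11310 + (+690) = 12000 ft.
ISA temperature at 12000 ft = 15 − 2 × (12000/1000) = -9°C.
ISA deviation = -15 − (-9) = -6°C.
Density altitude = 12000 + 120 × (-6) = 11280 ft.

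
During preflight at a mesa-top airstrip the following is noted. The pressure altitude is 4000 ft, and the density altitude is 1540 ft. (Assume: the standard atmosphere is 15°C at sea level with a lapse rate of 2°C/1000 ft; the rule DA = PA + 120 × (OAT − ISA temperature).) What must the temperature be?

-13.5°C

Density altitude − pressure altitude = 1540 − 4000 = -2460 ft.
At 120 ft/°C that is an ISA deviation of -2460/120 = -20.5°C.
ISA temperature at 4000 ft = 15 − 2 × (4000/1000) = 7°C.
OAT = ISA + deviation = 7 + (-20.5) = -13.5°C.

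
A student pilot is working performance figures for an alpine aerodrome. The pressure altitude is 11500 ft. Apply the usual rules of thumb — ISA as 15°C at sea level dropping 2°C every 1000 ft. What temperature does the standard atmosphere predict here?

-8°C

ISA temperature = 15 − 2 × (11500/1000) = 15 − 23 = -8°C.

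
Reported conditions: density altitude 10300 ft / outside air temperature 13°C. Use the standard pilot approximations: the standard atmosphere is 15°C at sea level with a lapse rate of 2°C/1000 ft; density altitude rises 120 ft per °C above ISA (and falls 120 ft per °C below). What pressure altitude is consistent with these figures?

8500 ft

DA = PA + 120 × (OAT − (15 − 2·PA/1000)) = PA + 120·OAT − 1800 + 0.24·PA = 1.24·PA + 120·OAT − 1800.
So 1.24·PA = 10300 − 120 × 13 + 1800 = 10540.
PA = 10540 / 1.24 = 8500 ft.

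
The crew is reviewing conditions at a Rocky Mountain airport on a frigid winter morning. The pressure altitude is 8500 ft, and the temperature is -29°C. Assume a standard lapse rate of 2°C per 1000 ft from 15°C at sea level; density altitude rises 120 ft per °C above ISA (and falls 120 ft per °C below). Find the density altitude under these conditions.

5260 ft

ISA temperature at 8500 ft = 15 − 2 × (8500/1000) = -2°C.
ISA deviation = -29 − (-2) = -27°C.
Density altitude = 8500 + 120 × (-27) = 8500 + (-3240) = 5260 ft.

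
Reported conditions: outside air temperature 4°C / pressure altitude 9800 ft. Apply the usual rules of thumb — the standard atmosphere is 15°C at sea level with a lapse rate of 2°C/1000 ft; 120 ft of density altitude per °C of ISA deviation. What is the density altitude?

10832 ft

ISA temperature at 9800 ft = 15 − 2 × (9800/1000) = -4.6°C.
ISA deviation = 4 − (-4.6) = +8.6°C.
Density altitude = 9800 + 120 × (8.6) = 9800 + (+1032) = 10832 ft.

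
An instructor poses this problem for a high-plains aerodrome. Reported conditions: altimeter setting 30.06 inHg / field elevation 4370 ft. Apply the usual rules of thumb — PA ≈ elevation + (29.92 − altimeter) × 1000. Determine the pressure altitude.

Pressure correction = (29.92 − 30.06) × 1000 = -140 ft.
Pressure altitude = 4370 + (-140) = 4230 ft.

4230 ft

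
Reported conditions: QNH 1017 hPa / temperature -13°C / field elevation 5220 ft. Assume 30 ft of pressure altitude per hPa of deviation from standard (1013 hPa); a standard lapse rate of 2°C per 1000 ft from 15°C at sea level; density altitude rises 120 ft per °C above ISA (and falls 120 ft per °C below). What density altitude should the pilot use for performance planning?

Pressure altitude = 5220 + (1013 − 1017) × 30 = 5220 + (-120) = 5100 ft.
ISA temperature at 5100 ft = 15 − 2 × (5100/1000) = 4.8°C.
ISA deviation = -13 − 4.8 = -17.8°C.
Density altitude = 5100 + 120 × (-17.8) = 2964 ft.

2964 ft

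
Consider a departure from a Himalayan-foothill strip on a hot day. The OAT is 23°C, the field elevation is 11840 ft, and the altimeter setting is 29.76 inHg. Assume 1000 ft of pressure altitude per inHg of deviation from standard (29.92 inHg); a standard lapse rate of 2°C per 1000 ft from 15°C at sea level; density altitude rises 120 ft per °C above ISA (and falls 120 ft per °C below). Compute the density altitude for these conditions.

Pressure altitude = 11840 + (29.92 − 29.76) × 1000 = 11840 + (+160) = 12000 ft.
ISA temperature at 12000 ft = 15 − 2 × (12000/1000) = -9°C.
ISA deviation = 23 − (-9) = +32°C.
Density altitude = 12000 + 120 × (32) = 15840 ft.

15840 ft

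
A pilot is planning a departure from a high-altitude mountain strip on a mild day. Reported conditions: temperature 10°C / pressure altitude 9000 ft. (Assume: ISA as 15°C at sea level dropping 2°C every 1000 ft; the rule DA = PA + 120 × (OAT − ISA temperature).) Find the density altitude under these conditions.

10560 ft

ISA temperature at 9000 ft = 15 − 2 × (9000/1000) = -3°C.
ISA deviation = 10 − (-3) = +13°C.
Density altitude = 9000 + 120 × (13) = 9000 + (+1560) = 10560 ft.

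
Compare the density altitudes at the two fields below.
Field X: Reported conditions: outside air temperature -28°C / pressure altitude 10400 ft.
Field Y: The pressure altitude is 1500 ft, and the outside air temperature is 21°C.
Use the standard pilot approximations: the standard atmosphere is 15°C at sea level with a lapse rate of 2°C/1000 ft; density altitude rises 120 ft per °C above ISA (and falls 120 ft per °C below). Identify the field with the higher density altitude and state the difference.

Field X: ISA temp = -5.8°C, deviation -22.2°C, DA = 10400 + 120 × (-22.2) = 7736 ft.
Field Y: ISA temp = 12°C, deviation +9°C, DA = 1500 + 120 × 9 = 2580 ft.
Field X is higher by 7736 − 2580 = 5156 ft.

Field X by 5156 ft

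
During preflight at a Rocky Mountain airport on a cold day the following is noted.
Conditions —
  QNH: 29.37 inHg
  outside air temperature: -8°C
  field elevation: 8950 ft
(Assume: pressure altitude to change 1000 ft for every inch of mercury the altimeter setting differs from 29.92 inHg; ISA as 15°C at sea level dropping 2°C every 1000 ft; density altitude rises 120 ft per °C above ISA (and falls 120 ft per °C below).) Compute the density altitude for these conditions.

9020 ft

Pressure altitude = 8950 + (29.92 − 29.37) × 1000 = 8950 + (+550) = 9500 ft.
ISA temperature at 9500 ft = 15 − 2 × (9500/1000) = -4°C.
ISA deviation = -8 − (-4) = -4°C.
Density altitude = 9500 + 120 × (-4) = 9020 ft.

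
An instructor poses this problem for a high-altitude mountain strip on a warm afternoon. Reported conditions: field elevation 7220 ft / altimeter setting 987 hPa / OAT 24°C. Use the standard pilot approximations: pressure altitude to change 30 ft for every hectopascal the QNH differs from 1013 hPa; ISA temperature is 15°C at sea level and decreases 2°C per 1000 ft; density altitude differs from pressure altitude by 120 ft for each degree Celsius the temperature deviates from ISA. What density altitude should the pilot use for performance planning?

Pressure altitude = 7220 + (1013 − 987) × 30 = 7220 + (+780) = 8000 ft.
ISA temperature at 8000 ft = 15 − 2 × (8000/1000) = -1°C.
ISA deviation = 24 − (-1) = +25°C.
Density altitude = 8000 + 120 × (25) = 11000 ft.

11000 ft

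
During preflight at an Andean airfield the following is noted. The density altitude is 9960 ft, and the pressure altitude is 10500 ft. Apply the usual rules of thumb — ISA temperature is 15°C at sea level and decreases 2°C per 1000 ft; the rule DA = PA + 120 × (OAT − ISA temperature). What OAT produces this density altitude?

-10.5°C

Density altitude − pressure altitude = 9960 − 10500 = -540 ft.
At 120 ft/°C that is an ISA deviation of -540/120 = -4.5°C.
ISA temperature at 10500 ft = 15 − 2 × (10500/1000) = -6°C.
OAT = ISA + deviation = -6 + (-4.5) = -10.5°C.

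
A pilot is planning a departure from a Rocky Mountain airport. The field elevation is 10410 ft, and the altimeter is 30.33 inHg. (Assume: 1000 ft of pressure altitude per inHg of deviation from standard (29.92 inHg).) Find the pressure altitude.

10000 ft

Pressure correction = (29.92 − 30.33) × 1000 = -410 ft.
Pressure altitude = 10410 + (-410) = 10000 ft.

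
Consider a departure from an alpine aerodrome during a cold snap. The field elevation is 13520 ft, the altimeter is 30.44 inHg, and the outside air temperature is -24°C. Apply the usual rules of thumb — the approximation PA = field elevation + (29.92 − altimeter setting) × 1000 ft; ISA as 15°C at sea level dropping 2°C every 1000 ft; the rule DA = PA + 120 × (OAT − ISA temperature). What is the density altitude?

Pressure altitude = 13520 + (29.92 − 30.44) × 1000 = 13520 + (-520) = 13000 ft.
ISA temperature at 13000 ft = 15 − 2 × (13000/1000) = -11°C.
ISA deviation = -24 − (-11) = -13°C.
Density altitude = 13000 + 120 × (-13) = 11440 ft.

11440 ft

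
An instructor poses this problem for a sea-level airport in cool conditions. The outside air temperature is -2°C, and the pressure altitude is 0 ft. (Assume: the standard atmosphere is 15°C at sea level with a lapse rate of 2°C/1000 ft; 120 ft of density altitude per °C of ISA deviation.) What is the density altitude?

ISA temperature at 0 ft = 15 − 2 × (0/1000) = 15°C.
ISA deviation = -2 − 15 = -17°C.
Density altitude = 0 + 120 × (-17) = 0 + (-2040) = -2040 ft.

-2040 ft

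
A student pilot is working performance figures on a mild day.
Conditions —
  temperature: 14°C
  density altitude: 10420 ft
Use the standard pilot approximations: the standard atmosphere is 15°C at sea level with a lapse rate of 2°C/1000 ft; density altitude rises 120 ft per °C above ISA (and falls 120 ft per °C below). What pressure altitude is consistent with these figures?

8500 ft

DA = PA + 120 × (OAT − (15 − 2·PA/1000)) = PA + 120·OAT − 1800 + 0.24·PA = 1.24·PA + 120·OAT − 1800.
So 1.24·PA = 10420 − 120 × 14 + 1800 = 10540.
PA = 10540 / 1.24 = 8500 ft.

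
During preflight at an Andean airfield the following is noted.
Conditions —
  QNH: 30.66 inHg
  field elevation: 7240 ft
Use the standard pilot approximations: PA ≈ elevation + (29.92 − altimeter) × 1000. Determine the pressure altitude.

Pressure correction = (29.92 − 30.66) × 1000 = -740 ft.
Pressure altitude = 7240 + (-740) = 6500 ft.

6500 ft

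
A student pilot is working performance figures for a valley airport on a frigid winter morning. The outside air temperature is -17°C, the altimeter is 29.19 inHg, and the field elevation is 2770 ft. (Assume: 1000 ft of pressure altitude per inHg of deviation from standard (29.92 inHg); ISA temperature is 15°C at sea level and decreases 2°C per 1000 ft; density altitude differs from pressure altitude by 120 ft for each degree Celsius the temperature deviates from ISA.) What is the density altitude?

Pressure altitude = 2770 + (29.92 − 29.19) × 1000 = 2770 + (+730) = 3500 ft.
ISA temperature at 3500 ft = 15 − 2 × (3500/1000) = 8°C.
ISA deviation = -17 − 8 = -25°C.
Density altitude = 3500 + 120 × (-25) = 500 ft.

500 ft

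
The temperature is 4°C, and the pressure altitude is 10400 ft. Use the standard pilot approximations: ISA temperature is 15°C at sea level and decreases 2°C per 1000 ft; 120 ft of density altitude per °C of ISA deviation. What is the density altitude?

11576 ft

ISA temperature at 10400 ft = 15 − 2 × (10400/1000) = -5.8°C.
ISA deviation = 4 − (-5.8) = +9.8°C.
Density altitude = 10400 + 120 × (9.8) = 10400 + (+1176) = 11576 ft.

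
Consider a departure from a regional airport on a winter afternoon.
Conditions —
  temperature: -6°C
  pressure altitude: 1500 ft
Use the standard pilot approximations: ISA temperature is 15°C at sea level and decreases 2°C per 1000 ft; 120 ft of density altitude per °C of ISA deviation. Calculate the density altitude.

ISA temperature at 1500 ft = 15 − 2 × (1500/1000) = 12°C.
ISA deviation = -6 − 12 = -18°C.
Density altitude = 1500 + 120 × (-18) = 1500 + (-2160) = -660 ft.

-660 ft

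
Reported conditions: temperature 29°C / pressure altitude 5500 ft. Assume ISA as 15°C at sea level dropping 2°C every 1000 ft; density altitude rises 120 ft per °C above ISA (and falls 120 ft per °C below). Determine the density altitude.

ISA temperature at 5500 ft = 15 − 2 × (5500/1000) = 4°C.
ISA deviation = 29 − 4 = +25°C.
Density altitude = 5500 + 120 × (25) = 5500 + (+3000) = 8500 ft.

8500 ft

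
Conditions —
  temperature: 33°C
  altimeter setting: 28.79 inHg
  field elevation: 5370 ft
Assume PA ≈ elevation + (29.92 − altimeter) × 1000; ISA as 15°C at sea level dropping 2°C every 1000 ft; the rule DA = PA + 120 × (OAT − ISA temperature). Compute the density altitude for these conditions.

Pressure altitude = 5370 + (29.92 − 28.79) × 1000 = 5370 + (+1130) = 6500 ft.
ISA temperature at 6500 ft = 15 − 2 × (6500/1000) = 2°C.
ISA deviation = 33 − 2 = +31°C.
Density altitude = 6500 + 120 × (31) = 10220 ft.

10220 ft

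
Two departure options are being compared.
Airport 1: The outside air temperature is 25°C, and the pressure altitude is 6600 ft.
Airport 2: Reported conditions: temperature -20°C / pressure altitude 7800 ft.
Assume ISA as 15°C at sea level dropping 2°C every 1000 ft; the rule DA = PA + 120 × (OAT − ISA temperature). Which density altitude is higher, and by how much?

Airport 1: ISA temp = 1.8°C, deviation +23.2°C, DA = 6600 + 120 × 23.2 = 9384 ft.
Airport 2: ISA temp = -0.6°C, deviation -19.4°C, DA = 7800 + 120 × (-19.4) = 5472 ft.
Airport 1 is higher by 9384 − 5472 = 3912 ft.

Airport 1 by 3912 ft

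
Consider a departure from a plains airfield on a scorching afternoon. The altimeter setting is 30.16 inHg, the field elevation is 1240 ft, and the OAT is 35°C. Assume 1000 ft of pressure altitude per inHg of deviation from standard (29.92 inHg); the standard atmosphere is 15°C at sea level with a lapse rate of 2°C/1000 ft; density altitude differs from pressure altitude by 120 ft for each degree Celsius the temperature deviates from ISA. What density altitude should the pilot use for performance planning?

Pressure altitude = 1240 + (29.92 − 30.16) × 1000 = 1240 + (-240) = 1000 ft.
ISA temperature at 1000 ft = 15 − 2 × (1000/1000) = 13°C.
ISA deviation = 35 − 13 = +22°C.
Density altitude = 1000 + 120 × (22) = 3640 ft.

3640 ft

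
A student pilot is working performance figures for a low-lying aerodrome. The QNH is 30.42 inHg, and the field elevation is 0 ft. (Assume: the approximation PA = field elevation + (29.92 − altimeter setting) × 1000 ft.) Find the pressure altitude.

-500 ft

Pressure correction = (29.92 − 30.42) × 1000 = -500 ft.
Pressure altitude = 0 + (-500) = -500 ft.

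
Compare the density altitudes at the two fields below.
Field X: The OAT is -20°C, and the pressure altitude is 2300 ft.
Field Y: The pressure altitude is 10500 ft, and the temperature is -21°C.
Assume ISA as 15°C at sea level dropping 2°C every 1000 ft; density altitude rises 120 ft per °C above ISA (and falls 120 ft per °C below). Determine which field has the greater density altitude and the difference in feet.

Field Y by 10048 ft

Field X: ISA temp = 10.4°C, deviation -30.4°C, DA = 2300 + 120 × (-30.4) = -1348 ft.
Field Y: ISA temp = -6°C, deviation -15°C, DA = 10500 + 120 × (-15) = 8700 ft.
Field Y is higher by 8700 − (-1348) = 10048 ft.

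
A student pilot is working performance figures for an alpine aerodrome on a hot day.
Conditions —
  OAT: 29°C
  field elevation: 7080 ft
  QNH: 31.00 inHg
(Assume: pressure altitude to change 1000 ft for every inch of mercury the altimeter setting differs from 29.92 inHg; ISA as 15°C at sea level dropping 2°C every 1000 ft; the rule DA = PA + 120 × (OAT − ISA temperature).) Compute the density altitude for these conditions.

9120 ft

Pressure altitude = 7080 + (29.92 − 31.00) × 1000 = 7080 + (-1080) = 6000 ft.
ISA temperature at 6000 ft = 15 − 2 × (6000/1000) = 3°C.
ISA deviation = 29 − 3 = +26°C.
Density altitude = 6000 + 120 × (26) = 9120 ft.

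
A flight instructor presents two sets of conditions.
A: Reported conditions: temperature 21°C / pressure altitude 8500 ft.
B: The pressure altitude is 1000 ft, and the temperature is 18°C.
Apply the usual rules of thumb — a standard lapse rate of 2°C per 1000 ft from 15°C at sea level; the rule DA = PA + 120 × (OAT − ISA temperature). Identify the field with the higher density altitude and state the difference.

A: ISA temp = -2°C, deviation +23°C, DA = 8500 + 120 × 23 = 11260 ft.
B: ISA temp = 13°C, deviation +5°C, DA = 1000 + 120 × 5 = 1600 ft.
A is higher by 11260 − 1600 = 9660 ft.

A by 9660 ft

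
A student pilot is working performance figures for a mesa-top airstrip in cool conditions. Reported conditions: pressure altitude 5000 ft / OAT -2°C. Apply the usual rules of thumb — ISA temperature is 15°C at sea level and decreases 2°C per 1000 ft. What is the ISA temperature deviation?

ISA-7°C

ISA temperature at 5000 ft = 15 − 2 × (5000/1000) = 5°C.
Deviation = OAT − ISA = -2 − 5 = -7°C.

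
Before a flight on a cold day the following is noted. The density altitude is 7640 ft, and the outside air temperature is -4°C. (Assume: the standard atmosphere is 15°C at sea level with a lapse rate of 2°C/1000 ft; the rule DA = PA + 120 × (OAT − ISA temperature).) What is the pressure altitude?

DA = PA + 120 × (OAT − (15 − 2·PA/1000)) = PA + 120·OAT − 1800 + 0.24·PA = 1.24·PA + 120·OAT − 1800.
So 1.24·PA = 7640 − 120 × (-4) + 1800 = 9920.
PA = 9920 / 1.24 = 8000 ft.

8000 ft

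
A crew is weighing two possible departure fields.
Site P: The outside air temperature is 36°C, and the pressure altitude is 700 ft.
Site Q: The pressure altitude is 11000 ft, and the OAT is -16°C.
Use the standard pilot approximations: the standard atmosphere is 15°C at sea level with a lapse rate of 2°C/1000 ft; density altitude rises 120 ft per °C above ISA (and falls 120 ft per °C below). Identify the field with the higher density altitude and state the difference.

Site P: ISA temp = 13.6°C, deviation +22.4°C, DA = 700 + 120 × 22.4 = 3388 ft.
Site Q: ISA temp = -7°C, deviation -9°C, DA = 11000 + 120 × (-9) = 9920 ft.
Site Q is higher by 9920 − 3388 = 6532 ft.

Site Q by 6532 ft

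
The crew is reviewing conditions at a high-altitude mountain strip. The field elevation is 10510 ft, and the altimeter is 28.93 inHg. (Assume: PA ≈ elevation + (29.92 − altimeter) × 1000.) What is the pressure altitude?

Pressure correction = (29.92 − 28.93) × 1000 = +990 ft.
Pressure altitude = 10510 + (+990) = 11500 ft.

11500 ft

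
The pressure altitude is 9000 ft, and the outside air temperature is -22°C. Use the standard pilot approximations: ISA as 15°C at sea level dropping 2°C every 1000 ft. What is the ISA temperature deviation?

ISA temperature at 9000 ft = 15 − 2 × (9000/1000) = -3°C.
Deviation = OAT − ISA = -22 − (-3) = -19°C.

ISA-19°C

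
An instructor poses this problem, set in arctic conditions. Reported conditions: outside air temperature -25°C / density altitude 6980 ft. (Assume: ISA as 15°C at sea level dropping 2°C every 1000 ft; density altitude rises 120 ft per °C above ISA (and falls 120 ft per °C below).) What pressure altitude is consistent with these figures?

DA = PA + 120 × (OAT − (15 − 2·PA/1000)) = PA + 120·OAT − 1800 + 0.24·PA = 1.24·PA + 120·OAT − 1800.
So 1.24·PA = 6980 − 120 × (-25) + 1800 = 11780.
PA = 11780 / 1.24 = 9500 ft.

9500 ft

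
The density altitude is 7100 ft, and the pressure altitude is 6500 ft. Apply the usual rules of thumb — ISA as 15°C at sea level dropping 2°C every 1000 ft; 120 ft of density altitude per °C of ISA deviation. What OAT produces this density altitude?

7°C

Density altitude − pressure altitude = 7100 − 6500 = +600 ft.
At 120 ft/°C that is an ISA deviation of 600/120 = +5°C.
ISA temperature at 6500 ft = 15 − 2 × (6500/1000) = 2°C.
OAT = ISA + deviation = 2 + (+5) = 7°C.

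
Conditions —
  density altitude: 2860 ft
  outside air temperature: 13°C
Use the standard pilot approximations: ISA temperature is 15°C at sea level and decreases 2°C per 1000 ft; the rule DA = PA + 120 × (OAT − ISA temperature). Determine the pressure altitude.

2500 ft

DA = PA + 120 × (OAT − (15 − 2·PA/1000)) = PA + 120·OAT − 1800 + 0.24·PA = 1.24·PA + 120·OAT − 1800.
So 1.24·PA = 2860 − 120 × 13 + 1800 = 3100.
PA = 3100 / 1.24 = 2500 ft.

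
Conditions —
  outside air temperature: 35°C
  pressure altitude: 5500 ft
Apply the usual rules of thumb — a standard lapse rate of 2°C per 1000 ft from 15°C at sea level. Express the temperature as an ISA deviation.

ISA temperature at 5500 ft = 15 − 2 × (5500/1000) = 4°C.
Deviation = OAT − ISA = 35 − 4 = +31°C.

ISA+31°C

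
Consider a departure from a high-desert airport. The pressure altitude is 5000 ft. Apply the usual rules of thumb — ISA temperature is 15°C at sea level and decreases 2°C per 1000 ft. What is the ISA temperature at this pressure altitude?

5°C

ISA temperature = 15 − 2 × (5000/1000) = 15 − 10 = 5°C.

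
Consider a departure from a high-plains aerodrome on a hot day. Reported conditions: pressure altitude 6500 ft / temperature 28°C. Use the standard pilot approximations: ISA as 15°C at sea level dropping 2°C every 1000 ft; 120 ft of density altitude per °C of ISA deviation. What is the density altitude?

ISA temperature at 6500 ft = 15 − 2 × (6500/1000) = 2°C.
ISA deviation = 28 − 2 = +26°C.
Density altitude = 6500 + 120 × (26) = 6500 + (+3120) = 9620 ft.

9620 ft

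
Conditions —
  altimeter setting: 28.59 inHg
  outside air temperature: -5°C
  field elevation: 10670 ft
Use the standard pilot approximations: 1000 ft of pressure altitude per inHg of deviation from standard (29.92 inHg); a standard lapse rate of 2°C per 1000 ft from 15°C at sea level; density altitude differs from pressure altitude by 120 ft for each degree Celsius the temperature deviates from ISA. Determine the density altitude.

Pressure altitude = 10670 + (29.92 − 28.59) × 1000 = 10670 + (+1330) = 12000 ft.
ISA temperature at 12000 ft = 15 − 2 × (12000/1000) = -9°C.
ISA deviation = -5 − (-9) = +4°C.
Density altitude = 12000 + 120 × (4) = 12480 ft.

12480 ft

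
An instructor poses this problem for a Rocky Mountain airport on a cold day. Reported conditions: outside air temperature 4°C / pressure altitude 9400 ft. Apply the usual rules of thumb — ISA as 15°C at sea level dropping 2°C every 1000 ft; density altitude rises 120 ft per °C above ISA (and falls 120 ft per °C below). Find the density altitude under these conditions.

10336 ft

ISA temperature at 9400 ft = 15 − 2 × (9400/1000) = -3.8°C.
ISA deviation = 4 − (-3.8) = +7.8°C.
Density altitude = 9400 + 120 × (7.8) = 9400 + (+936) = 10336 ft.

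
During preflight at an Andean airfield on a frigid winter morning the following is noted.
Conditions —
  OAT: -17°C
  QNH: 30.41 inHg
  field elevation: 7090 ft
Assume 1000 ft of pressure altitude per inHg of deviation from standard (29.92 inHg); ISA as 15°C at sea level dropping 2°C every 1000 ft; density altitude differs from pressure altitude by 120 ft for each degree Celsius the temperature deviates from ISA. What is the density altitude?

Pressure altitude = 7090 + (29.92 − 30.41) × 1000 = 7090 + (-490) = 6600 ft.
ISA temperature at 6600 ft = 15 − 2 × (6600/1000) = 1.8°C.
ISA deviation = -17 − 1.8 = -18.8°C.
Density altitude = 6600 + 120 × (-18.8) = 4344 ft.

4344 ft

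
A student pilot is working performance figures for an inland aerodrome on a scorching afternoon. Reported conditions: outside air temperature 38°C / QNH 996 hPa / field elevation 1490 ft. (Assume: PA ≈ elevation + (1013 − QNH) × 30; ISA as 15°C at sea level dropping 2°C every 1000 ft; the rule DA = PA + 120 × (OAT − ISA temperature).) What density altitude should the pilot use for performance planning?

5240 ft

Pressure altitude = 1490 + (1013 − 996) × 30 = 1490 + (+510) = 2000 ft.
ISA temperature at 2000 ft = 15 − 2 × (2000/1000) = 11°C.
ISA deviation = 38 − 11 = +27°C.
Density altitude = 2000 + 120 × (27) = 5240 ft.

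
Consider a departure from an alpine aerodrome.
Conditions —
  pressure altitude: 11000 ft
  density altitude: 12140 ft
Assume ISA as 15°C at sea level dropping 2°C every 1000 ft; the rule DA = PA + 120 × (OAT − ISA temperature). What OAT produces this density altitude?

Density altitude − pressure altitude = 12140 − 11000 = +1140 ft.
At 120 ft/°C that is an ISA deviation of 1140/120 = +9.5°C.
ISA temperature at 11000 ft = 15 − 2 × (11000/1000) = -7°C.
OAT = ISA + deviation = -7 + (+9.5) = 2.5°C.

2.5°C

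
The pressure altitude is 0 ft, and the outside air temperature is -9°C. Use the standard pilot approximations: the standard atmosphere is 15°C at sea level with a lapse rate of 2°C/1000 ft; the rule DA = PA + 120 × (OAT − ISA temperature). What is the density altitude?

ISA temperature at 0 ft = 15 − 2 × (0/1000) = 15°C.
ISA deviation = -9 − 15 = -24°C.
Density altitude = 0 + 120 × (-24) = 0 + (-2880) = -2880 ft.

-2880 ft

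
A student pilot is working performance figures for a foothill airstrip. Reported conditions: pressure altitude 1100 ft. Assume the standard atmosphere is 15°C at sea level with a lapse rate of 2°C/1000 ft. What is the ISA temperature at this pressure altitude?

ISA temperature = 15 − 2 × (1100/1000) = 15 − 2.2 = 12.8°C.

12.8°C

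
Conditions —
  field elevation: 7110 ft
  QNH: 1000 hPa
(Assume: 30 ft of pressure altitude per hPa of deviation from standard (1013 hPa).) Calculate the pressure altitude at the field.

Pressure correction = (1013 − 1000) × 30 = +390 ft.
Pressure altitude = 7110 + (+390) = 7500 ft.

7500 ft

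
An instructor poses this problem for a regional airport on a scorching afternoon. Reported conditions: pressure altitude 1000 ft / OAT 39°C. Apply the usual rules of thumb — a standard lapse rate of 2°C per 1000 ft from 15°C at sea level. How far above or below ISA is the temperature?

ISA+26°C

ISA temperature at 1000 ft = 15 − 2 × (1000/1000) = 13°C.
Deviation = OAT − ISA = 39 − 13 = +26°C.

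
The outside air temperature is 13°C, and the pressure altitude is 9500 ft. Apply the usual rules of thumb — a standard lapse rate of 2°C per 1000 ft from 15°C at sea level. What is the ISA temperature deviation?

ISA temperature at 9500 ft = 15 − 2 × (9500/1000) = -4°C.
Deviation = OAT − ISA = 13 − (-4) = +17°C.

ISA+17°C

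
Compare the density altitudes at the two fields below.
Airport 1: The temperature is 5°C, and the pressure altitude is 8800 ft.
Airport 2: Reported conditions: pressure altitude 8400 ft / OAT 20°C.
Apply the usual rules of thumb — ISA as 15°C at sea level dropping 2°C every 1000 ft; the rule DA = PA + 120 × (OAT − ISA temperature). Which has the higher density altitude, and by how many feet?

Airport 2 by 1304 ft

Airport 1: ISA temp = -2.6°C, deviation +7.6°C, DA = 8800 + 120 × 7.6 = 9712 ft.
Airport 2: ISA temp = -1.8°C, deviation +21.8°C, DA = 8400 + 120 × 21.8 = 11016 ft.
Airport 2 is higher by 11016 − 9712 = 1304 ft.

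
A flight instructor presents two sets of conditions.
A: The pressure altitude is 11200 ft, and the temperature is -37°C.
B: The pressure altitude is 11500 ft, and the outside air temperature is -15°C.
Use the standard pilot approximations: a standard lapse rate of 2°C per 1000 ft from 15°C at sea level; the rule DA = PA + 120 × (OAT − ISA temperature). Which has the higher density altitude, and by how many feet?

B by 3012 ft

A: ISA temp = -7.4°C, deviation -29.6°C, DA = 11200 + 120 × (-29.6) = 7648 ft.
B: ISA temp = -8°C, deviation -7°C, DA = 11500 + 120 × (-7) = 10660 ft.
B is higher by 10660 − 7648 = 3012 ft.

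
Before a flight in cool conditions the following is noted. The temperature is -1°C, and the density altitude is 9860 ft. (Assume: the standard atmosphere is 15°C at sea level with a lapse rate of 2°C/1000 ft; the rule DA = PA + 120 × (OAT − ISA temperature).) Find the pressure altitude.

DA = PA + 120 × (OAT − (15 − 2·PA/1000)) = PA + 120·OAT − 1800 + 0.24·PA = 1.24·PA + 120·OAT − 1800.
So 1.24·PA = 9860 − 120 × (-1) + 1800 = 11780.
PA = 11780 / 1.24 = 9500 ft.

9500 ft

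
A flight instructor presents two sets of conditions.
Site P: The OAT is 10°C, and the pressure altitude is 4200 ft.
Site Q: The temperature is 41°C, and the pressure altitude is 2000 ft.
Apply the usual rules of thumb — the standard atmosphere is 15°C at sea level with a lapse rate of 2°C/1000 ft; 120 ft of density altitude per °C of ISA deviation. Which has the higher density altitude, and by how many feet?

Site Q by 992 ft

Site P: ISA temp = 6.6°C, deviation +3.4°C, DA = 4200 + 120 × 3.4 = 4608 ft.
Site Q: ISA temp = 11°C, deviation +30°C, DA = 2000 + 120 × 30 = 5600 ft.
Site Q is higher by 5600 − 4608 = 992 ft.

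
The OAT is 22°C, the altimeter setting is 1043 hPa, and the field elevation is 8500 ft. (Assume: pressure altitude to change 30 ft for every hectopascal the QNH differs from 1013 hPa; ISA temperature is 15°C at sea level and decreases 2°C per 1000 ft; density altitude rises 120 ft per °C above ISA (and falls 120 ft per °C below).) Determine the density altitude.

Pressure altitude = 8500 + (1013 − 1043) × 30 = 8500 + (-900) = 7600 ft.
ISA temperature at 7600 ft = 15 − 2 × (7600/1000) = -0.2°C.
ISA deviation = 22 − (-0.2) = +22.2°C.
Density altitude = 7600 + 120 × (22.2) = 10264 ft.

10264 ft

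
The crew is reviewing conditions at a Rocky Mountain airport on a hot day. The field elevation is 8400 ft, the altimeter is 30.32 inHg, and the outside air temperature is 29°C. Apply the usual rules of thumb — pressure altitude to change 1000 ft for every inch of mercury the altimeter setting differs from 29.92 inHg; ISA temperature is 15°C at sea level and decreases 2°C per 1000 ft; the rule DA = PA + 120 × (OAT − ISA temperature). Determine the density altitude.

Pressure altitude = 8400 + (29.92 − 30.32) × 1000 = 8400 + (-400) = 8000 ft.
ISA temperature at 8000 ft = 15 − 2 × (8000/1000) = -1°C.
ISA deviation = 29 − (-1) = +30°C.
Density altitude = 8000 + 120 × (30) = 11600 ft.

11600 ft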